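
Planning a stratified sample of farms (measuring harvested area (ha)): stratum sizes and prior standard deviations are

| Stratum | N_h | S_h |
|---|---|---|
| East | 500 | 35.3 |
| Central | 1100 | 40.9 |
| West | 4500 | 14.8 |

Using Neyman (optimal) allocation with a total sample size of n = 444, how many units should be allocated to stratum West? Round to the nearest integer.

Neyman allocation: n_h = n · N_h S_h / Σ N_i S_i, with n = 444.
  stratum East: N_h·S_h = 500·35.3 = 17650.00
  stratum Central: N_h·S_h = 1100·40.9 = 44990.00
  stratum West: N_h·S_h = 4500·14.8 = 66600.00
Σ N_h S_h = 129240.00
n for stratum West = 444·66600.00/129240.00 = 228.802 → 229

229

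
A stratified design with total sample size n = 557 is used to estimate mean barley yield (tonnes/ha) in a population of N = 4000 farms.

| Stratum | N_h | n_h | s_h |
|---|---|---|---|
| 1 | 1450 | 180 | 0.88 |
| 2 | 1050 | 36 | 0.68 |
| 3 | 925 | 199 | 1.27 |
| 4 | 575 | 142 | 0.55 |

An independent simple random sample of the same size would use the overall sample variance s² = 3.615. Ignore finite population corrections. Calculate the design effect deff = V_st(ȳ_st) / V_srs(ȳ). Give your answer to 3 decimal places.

V̂(ȳ_st) = Σ W_h² s_h²/n_h, with W_h = N_h/N and N = 4000:
  stratum 1: (1450/4000)²·0.88²/180 = 0.000565339
  stratum 2: (1050/4000)²·0.68²/36 = 0.000885063
  stratum 3: (925/4000)²·1.27²/199 = 0.000433429
  stratum 4: (575/4000)²·0.55²/142 = 4.40203e-05
V_st = 0.00192785
V_srs = s²/n = 3.615/557 = 0.00649013
deff = V_st / V_srs = 0.00192785/0.00649013 = 0.2970

deff ≈ 0.297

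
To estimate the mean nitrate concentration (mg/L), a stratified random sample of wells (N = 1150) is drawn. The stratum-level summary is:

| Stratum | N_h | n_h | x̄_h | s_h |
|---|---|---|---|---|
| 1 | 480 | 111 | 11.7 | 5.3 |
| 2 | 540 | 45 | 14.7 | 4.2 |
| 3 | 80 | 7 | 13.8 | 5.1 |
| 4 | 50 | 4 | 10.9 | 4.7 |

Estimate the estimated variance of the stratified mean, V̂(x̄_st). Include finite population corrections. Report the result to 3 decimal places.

V̂(x̄_st) ≈ 0.139

V̂(x̄_st) = Σ W_h² (1 − n_h/N_h) s_h²/n_h, with W_h = N_h/N and N = 1150:
  stratum 1: (480/1150)²·(1 − 111/480)·5.3²/111 = 0.0338923
  stratum 2: (540/1150)²·(1 − 45/540)·4.2²/45 = 0.0792299
  stratum 3: (80/1150)²·(1 − 7/80)·5.1²/7 = 0.0164081
  stratum 4: (50/1150)²·(1 − 4/50)·4.7²/4 = 0.00960435
V̂(x̄_st) = 0.139135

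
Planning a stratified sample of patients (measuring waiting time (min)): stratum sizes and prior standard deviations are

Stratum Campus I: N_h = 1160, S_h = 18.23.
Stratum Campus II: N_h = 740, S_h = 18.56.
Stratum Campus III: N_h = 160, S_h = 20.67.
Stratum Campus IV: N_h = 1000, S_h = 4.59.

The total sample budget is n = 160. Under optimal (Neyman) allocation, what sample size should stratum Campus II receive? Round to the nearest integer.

51

Neyman allocation: n_h = n · N_h S_h / Σ N_i S_i, with n = 160.
  stratum Campus I: N_h·S_h = 1160·18.23 = 21146.80
  stratum Campus II: N_h·S_h = 740·18.56 = 13734.40
  stratum Campus III: N_h·S_h = 160·20.67 = 3307.20
  stratum Campus IV: N_h·S_h = 1000·4.59 = 4590.00
Σ N_h S_h = 42778.40
n for stratum Campus II = 160·13734.40/42778.40 = 51.369 → 51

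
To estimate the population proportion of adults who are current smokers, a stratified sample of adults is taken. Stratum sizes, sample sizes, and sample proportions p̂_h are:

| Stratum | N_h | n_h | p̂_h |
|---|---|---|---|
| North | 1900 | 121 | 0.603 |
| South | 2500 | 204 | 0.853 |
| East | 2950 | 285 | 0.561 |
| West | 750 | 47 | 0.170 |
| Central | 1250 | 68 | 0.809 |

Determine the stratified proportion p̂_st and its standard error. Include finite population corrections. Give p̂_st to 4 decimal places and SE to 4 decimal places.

p̂_st ≈ 0.6494, SE ≈ 0.0159

N = 9350; stratum weights W_h = N_h/N.
p̂_st = Σ W_h p̂_h = (1900·0.603 + 2500·0.853 + 2950·0.561 + 750·0.170 + 1250·0.809)/9350 = 0.64940
V̂(p̂_st) = Σ W_h² (1 − n_h/N_h) p̂_h(1−p̂_h)/(n_h−1):
  stratum North: (1900/9350)²·(1 − 121/1900)·0.603·0.397/120 = 7.71317e-05
  stratum South: (2500/9350)²·(1 − 204/2500)·0.853·0.147/203 = 4.05564e-05
  stratum East: (2950/9350)²·(1 − 285/2950)·0.561·0.439/284 = 7.79839e-05
  stratum West: (750/9350)²·(1 − 47/750)·0.170·0.830/46 = 1.84996e-05
  stratum Central: (1250/9350)²·(1 − 68/1250)·0.809·0.191/67 = 3.89773e-05
V̂(p̂_st) = 0.000253149; SE = √V̂ = 0.0159107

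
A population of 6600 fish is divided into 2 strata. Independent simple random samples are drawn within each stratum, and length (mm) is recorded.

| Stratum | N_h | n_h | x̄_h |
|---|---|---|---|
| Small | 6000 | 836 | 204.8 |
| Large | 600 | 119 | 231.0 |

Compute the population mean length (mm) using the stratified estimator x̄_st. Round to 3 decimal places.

x̄_st ≈ 207.182

N = Σ N_h = 6600. Stratum weights W_h = N_h/N.
x̄_st = (6000·204.8 + 600·231.0) / 6600 = 207.18182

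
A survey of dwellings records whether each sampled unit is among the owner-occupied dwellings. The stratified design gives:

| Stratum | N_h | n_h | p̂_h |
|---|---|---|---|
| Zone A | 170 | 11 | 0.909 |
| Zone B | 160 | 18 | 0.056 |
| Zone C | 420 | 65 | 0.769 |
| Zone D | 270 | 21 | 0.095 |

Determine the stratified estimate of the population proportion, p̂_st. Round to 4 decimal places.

p̂_st ≈ 0.5021

N = 1020; stratum weights W_h = N_h/N.
p̂_st = Σ W_h p̂_h = (170·0.909 + 160·0.056 + 420·0.769 + 270·0.095)/1020 = 0.50208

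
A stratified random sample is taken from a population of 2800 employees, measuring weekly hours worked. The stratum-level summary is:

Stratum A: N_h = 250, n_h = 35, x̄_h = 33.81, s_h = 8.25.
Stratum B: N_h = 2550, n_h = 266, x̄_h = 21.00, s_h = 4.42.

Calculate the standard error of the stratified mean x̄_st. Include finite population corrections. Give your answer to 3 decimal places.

V̂(x̄_st) = Σ W_h² (1 − n_h/N_h) s_h²/n_h, with W_h = N_h/N and N = 2800:
  stratum A: (250/2800)²·(1 − 35/250)·8.25²/35 = 0.0133322
  stratum B: (2550/2800)²·(1 − 266/2550)·4.42²/266 = 0.0545611
V̂(x̄_st) = 0.0678933
SE(x̄_st) = √0.0678933 = 0.260563

SE(x̄_st) ≈ 0.261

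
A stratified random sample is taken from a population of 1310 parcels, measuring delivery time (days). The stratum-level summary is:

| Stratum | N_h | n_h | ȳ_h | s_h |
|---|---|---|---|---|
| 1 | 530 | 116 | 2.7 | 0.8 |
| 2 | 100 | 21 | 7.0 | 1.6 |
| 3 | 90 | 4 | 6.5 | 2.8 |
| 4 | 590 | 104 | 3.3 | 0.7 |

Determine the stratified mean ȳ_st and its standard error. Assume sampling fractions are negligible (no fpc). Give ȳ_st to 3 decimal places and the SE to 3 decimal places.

ȳ_st = Σ W_h ȳ_h = (530·2.7 + 100·7.0 + 90·6.5 + 590·3.3)/1310 = 3.55954
V̂(ȳ_st) = Σ W_h² s_h²/n_h, with W_h = N_h/N and N = 1310:
  stratum 1: (530/1310)²·0.8²/116 = 0.00090309
  stratum 2: (100/1310)²·1.6²/21 = 0.000710359
  stratum 3: (90/1310)²·2.8²/4 = 0.00925121
  stratum 4: (590/1310)²·0.7²/104 = 0.000955706
V̂(ȳ_st) = 0.0118204
SE(ȳ_st) = √0.0118204 = 0.108721

ȳ_st ≈ 3.560, SE ≈ 0.109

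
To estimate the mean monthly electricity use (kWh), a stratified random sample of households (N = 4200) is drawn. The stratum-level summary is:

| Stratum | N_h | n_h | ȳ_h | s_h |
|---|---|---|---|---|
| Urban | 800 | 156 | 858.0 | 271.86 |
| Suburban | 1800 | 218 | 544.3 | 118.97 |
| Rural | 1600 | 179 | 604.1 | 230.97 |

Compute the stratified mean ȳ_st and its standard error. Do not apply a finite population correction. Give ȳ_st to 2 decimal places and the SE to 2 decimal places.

ȳ_st ≈ 626.83, SE ≈ 8.51

ȳ_st = Σ W_h ȳ_h = (800·858.0 + 1800·544.3 + 1600·604.1)/4200 = 626.83333
V̂(ȳ_st) = Σ W_h² s_h²/n_h, with W_h = N_h/N and N = 4200:
  stratum Urban: (800/4200)²·271.86²/156 = 17.1889
  stratum Suburban: (1800/4200)²·118.97²/218 = 11.9252
  stratum Rural: (1600/4200)²·230.97²/179 = 43.2513
V̂(ȳ_st) = 72.3654
SE(ȳ_st) = √72.3654 = 8.50678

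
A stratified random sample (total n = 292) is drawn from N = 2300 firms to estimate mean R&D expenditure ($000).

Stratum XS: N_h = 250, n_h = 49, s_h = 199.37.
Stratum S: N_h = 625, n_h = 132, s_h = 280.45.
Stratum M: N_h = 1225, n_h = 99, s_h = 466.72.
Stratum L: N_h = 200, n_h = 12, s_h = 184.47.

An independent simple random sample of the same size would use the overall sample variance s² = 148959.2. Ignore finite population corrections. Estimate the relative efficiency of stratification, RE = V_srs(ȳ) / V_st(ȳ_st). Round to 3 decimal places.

V̂(ȳ_st) = Σ W_h² s_h²/n_h, with W_h = N_h/N and N = 2300:
  stratum XS: (250/2300)²·199.37²/49 = 9.58402
  stratum S: (625/2300)²·280.45²/132 = 43.9988
  stratum M: (1225/2300)²·466.72²/99 = 624.157
  stratum L: (200/2300)²·184.47²/12 = 21.4425
V_st = 699.183
V_srs = s²/n = 148959.2/292 = 510.134
Relative efficiency = V_srs / V_st = 510.134/699.183 = 0.7296

RE ≈ 0.730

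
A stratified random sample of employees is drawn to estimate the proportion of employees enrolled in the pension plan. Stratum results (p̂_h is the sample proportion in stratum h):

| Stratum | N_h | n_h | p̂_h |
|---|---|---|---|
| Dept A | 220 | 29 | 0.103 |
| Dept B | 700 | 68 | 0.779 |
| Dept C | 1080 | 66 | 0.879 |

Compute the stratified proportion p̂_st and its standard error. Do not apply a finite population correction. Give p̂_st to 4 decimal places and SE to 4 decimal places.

p̂_st ≈ 0.7586, SE ≈ 0.0288

N = 2000; stratum weights W_h = N_h/N.
p̂_st = Σ W_h p̂_h = (220·0.103 + 700·0.779 + 1080·0.879)/2000 = 0.75864
V̂(p̂_st) = Σ W_h² p̂_h(1−p̂_h)/(n_h−1):
  stratum Dept A: (220/2000)²·0.103·0.897/28 = 3.99261e-05
  stratum Dept B: (700/2000)²·0.779·0.221/67 = 0.000314768
  stratum Dept C: (1080/2000)²·0.879·0.121/65 = 0.000477143
V̂(p̂_st) = 0.000831837; SE = √V̂ = 0.0288416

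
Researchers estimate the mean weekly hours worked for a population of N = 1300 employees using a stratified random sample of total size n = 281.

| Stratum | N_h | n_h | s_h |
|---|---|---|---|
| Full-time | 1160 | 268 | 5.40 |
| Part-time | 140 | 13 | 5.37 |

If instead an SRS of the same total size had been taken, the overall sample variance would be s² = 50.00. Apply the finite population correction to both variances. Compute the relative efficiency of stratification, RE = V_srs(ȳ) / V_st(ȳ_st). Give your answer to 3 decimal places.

RE ≈ 1.550

V̂(ȳ_st) = Σ W_h² (1 − n_h/N_h) s_h²/n_h, with W_h = N_h/N and N = 1300:
  stratum Full-time: (1160/1300)²·(1 − 268/1160)·5.40²/268 = 0.0666176
  stratum Part-time: (140/1300)²·(1 − 13/140)·5.37²/13 = 0.0233373
V_st = 0.0899549
V_srs = (1 − 281/1300)·50.00/281 = 0.139474
Relative efficiency = V_srs / V_st = 0.139474/0.0899549 = 1.5505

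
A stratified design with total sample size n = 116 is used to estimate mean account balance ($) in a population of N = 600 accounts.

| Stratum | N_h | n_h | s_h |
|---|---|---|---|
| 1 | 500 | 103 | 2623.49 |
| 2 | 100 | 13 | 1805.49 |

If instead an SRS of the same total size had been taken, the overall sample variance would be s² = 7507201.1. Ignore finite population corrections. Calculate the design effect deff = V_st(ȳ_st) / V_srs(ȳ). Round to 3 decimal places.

deff ≈ 0.825

V̂(ȳ_st) = Σ W_h² s_h²/n_h, with W_h = N_h/N and N = 600:
  stratum 1: (500/600)²·2623.49²/103 = 46404.4
  stratum 2: (100/600)²·1805.49²/13 = 6965.37
V_st = 53369.8
V_srs = s²/n = 7507201.1/116 = 64717.3
deff = V_st / V_srs = 53369.8/64717.3 = 0.8247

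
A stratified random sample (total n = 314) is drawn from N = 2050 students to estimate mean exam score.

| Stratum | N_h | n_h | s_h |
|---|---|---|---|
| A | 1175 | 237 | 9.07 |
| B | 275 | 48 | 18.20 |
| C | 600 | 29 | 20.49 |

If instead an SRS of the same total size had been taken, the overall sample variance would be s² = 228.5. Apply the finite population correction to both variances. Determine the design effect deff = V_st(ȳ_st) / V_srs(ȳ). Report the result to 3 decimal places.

deff ≈ 2.229

V̂(ȳ_st) = Σ W_h² (1 − n_h/N_h) s_h²/n_h, with W_h = N_h/N and N = 2050:
  stratum A: (1175/2050)²·(1 − 237/1175)·9.07²/237 = 0.0910331
  stratum B: (275/2050)²·(1 − 48/275)·18.20²/48 = 0.102507
  stratum C: (600/2050)²·(1 − 29/600)·20.49²/29 = 1.18023
V_st = 1.37377
V_srs = (1 − 314/2050)·228.5/314 = 0.616244
deff = V_st / V_srs = 1.37377/0.616244 = 2.2293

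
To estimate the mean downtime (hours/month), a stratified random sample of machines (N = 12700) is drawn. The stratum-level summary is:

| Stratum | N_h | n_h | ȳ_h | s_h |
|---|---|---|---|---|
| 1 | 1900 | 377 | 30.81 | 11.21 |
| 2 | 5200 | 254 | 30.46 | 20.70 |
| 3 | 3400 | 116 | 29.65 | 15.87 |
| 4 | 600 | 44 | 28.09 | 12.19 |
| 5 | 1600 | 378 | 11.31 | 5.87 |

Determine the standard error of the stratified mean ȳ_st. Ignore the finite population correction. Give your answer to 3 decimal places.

SE(ȳ_st) ≈ 0.674

V̂(ȳ_st) = Σ W_h² s_h²/n_h, with W_h = N_h/N and N = 12700:
  stratum 1: (1900/12700)²·11.21²/377 = 0.00746053
  stratum 2: (5200/12700)²·20.70²/254 = 0.282817
  stratum 3: (3400/12700)²·15.87²/116 = 0.155613
  stratum 4: (600/12700)²·12.19²/44 = 0.00753789
  stratum 5: (1600/12700)²·5.87²/378 = 0.00144683
V̂(ȳ_st) = 0.454876
SE(ȳ_st) = √0.454876 = 0.674445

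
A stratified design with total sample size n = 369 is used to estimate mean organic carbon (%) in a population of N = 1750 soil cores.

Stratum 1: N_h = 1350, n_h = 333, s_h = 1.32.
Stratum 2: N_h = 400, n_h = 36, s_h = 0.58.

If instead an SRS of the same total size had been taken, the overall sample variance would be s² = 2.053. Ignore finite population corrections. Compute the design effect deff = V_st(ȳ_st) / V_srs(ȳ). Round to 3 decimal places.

deff ≈ 0.647

V̂(ȳ_st) = Σ W_h² s_h²/n_h, with W_h = N_h/N and N = 1750:
  stratum 1: (1350/1750)²·1.32²/333 = 0.00311383
  stratum 2: (400/1750)²·0.58²/36 = 0.0004882
V_st = 0.00360203
V_srs = s²/n = 2.053/369 = 0.00556369
deff = V_st / V_srs = 0.00360203/0.00556369 = 0.6474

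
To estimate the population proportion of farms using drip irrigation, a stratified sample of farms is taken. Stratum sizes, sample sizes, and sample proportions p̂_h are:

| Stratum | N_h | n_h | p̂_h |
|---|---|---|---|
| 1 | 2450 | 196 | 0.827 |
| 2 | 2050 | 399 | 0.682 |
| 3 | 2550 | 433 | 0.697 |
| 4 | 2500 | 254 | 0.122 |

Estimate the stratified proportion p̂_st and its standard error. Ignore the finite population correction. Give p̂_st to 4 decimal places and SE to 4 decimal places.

N = 9550; stratum weights W_h = N_h/N.
p̂_st = Σ W_h p̂_h = (2450·0.827 + 2050·0.682 + 2550·0.697 + 2500·0.122)/9550 = 0.57661
V̂(p̂_st) = Σ W_h² p̂_h(1−p̂_h)/(n_h−1):
  stratum 1: (2450/9550)²·0.827·0.173/195 = 4.82884e-05
  stratum 2: (2050/9550)²·0.682·0.318/398 = 2.5109e-05
  stratum 3: (2550/9550)²·0.697·0.303/432 = 3.4855e-05
  stratum 4: (2500/9550)²·0.122·0.878/253 = 2.9014e-05
V̂(p̂_st) = 0.000137266; SE = √V̂ = 0.0117161

p̂_st ≈ 0.5766, SE ≈ 0.0117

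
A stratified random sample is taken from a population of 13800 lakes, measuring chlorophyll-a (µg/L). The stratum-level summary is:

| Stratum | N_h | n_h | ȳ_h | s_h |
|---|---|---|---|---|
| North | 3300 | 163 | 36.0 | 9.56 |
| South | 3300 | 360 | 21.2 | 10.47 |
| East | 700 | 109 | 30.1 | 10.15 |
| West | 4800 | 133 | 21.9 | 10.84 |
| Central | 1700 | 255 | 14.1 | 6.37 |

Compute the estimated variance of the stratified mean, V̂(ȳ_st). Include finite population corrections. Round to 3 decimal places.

V̂(ȳ_st) ≈ 0.154

V̂(ȳ_st) = Σ W_h² (1 − n_h/N_h) s_h²/n_h, with W_h = N_h/N and N = 13800:
  stratum North: (3300/13800)²·(1 − 163/3300)·9.56²/163 = 0.0304788
  stratum South: (3300/13800)²·(1 − 360/3300)·10.47²/360 = 0.0155129
  stratum East: (700/13800)²·(1 − 109/700)·10.15²/109 = 0.00205321
  stratum West: (4800/13800)²·(1 − 133/4800)·10.84²/133 = 0.103927
  stratum Central: (1700/13800)²·(1 − 255/1700)·6.37²/255 = 0.00205257
V̂(ȳ_st) = 0.154024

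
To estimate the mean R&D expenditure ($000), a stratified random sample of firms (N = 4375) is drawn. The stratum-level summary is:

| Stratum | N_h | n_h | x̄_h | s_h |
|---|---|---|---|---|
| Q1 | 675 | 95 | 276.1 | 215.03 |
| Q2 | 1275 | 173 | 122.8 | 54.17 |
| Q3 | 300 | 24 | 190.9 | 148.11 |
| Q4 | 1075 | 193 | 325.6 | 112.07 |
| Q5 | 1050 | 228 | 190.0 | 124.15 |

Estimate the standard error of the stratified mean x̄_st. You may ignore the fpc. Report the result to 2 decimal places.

V̂(x̄_st) = Σ W_h² s_h²/n_h, with W_h = N_h/N and N = 4375:
  stratum Q1: (675/4375)²·215.03²/95 = 11.5858
  stratum Q2: (1275/4375)²·54.17²/173 = 1.44057
  stratum Q3: (300/4375)²·148.11²/24 = 4.29778
  stratum Q4: (1075/4375)²·112.07²/193 = 3.929
  stratum Q5: (1050/4375)²·124.15²/228 = 3.89387
V̂(x̄_st) = 25.147
SE(x̄_st) = √25.147 = 5.01468

SE(x̄_st) ≈ 5.01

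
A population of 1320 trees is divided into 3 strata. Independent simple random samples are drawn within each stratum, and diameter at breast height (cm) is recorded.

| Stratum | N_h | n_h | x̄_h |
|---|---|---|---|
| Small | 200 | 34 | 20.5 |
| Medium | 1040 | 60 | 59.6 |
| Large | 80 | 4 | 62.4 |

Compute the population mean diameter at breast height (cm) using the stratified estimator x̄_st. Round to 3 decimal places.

x̄_st ≈ 53.845

N = Σ N_h = 1320. Stratum weights W_h = N_h/N.
x̄_st = (200·20.5 + 1040·59.6 + 80·62.4) / 1320 = 53.84545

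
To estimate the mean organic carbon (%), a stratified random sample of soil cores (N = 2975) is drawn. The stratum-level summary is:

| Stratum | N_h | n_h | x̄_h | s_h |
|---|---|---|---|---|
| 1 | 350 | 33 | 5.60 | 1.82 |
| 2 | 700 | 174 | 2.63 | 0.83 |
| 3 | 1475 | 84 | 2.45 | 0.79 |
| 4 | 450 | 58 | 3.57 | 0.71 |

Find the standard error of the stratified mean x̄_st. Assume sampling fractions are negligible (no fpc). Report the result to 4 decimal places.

V̂(x̄_st) = Σ W_h² s_h²/n_h, with W_h = N_h/N and N = 2975:
  stratum 1: (350/2975)²·1.82²/33 = 0.00138928
  stratum 2: (700/2975)²·0.83²/174 = 0.000219194
  stratum 3: (1475/2975)²·0.79²/84 = 0.00182635
  stratum 4: (450/2975)²·0.71²/58 = 0.000198857
V̂(x̄_st) = 0.00363369
SE(x̄_st) = √0.00363369 = 0.0602801

SE(x̄_st) ≈ 0.0603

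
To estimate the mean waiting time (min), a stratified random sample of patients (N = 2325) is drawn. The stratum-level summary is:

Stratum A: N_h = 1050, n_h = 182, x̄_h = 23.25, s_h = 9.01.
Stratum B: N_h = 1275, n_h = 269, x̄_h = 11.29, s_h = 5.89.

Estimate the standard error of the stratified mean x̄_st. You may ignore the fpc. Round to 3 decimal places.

SE(x̄_st) ≈ 0.360

V̂(x̄_st) = Σ W_h² s_h²/n_h, with W_h = N_h/N and N = 2325:
  stratum A: (1050/2325)²·9.01²/182 = 0.0909727
  stratum B: (1275/2325)²·5.89²/269 = 0.038784
V̂(x̄_st) = 0.129757
SE(x̄_st) = √0.129757 = 0.360218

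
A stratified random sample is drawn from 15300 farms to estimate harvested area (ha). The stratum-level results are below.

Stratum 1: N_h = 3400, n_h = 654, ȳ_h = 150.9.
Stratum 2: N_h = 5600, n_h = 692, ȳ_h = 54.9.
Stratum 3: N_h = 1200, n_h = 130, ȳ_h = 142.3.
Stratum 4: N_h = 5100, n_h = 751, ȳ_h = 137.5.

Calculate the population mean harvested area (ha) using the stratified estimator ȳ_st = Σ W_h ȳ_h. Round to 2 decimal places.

N = Σ N_h = 15300. Stratum weights W_h = N_h/N.
ȳ_st = (3400·150.9 + 5600·54.9 + 1200·142.3 + 5100·137.5) / 15300 = 110.6216

ȳ_st ≈ 110.62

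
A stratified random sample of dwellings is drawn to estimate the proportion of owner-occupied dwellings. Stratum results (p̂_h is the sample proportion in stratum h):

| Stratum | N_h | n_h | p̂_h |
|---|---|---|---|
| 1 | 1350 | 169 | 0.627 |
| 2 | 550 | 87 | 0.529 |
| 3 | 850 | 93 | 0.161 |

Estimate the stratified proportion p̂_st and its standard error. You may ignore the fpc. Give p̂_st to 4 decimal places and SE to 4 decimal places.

p̂_st ≈ 0.4634, SE ≈ 0.0243

N = 2750; stratum weights W_h = N_h/N.
p̂_st = Σ W_h p̂_h = (1350·0.627 + 550·0.529 + 850·0.161)/2750 = 0.46336
V̂(p̂_st) = Σ W_h² p̂_h(1−p̂_h)/(n_h−1):
  stratum 1: (1350/2750)²·0.627·0.373/168 = 0.000335482
  stratum 2: (550/2750)²·0.529·0.471/86 = 0.000115888
  stratum 3: (850/2750)²·0.161·0.839/92 = 0.000140272
V̂(p̂_st) = 0.000591642; SE = √V̂ = 0.0243237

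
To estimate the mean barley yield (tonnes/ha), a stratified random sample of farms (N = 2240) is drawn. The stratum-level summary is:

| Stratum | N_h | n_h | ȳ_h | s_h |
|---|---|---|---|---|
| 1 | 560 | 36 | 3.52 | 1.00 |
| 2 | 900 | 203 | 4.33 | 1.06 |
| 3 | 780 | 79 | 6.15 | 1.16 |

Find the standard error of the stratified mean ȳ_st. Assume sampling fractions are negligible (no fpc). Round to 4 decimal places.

SE(ȳ_st) ≈ 0.0685

V̂(ȳ_st) = Σ W_h² s_h²/n_h, with W_h = N_h/N and N = 2240:
  stratum 1: (560/2240)²·1.00²/36 = 0.00173611
  stratum 2: (900/2240)²·1.06²/203 = 0.000893521
  stratum 3: (780/2240)²·1.16²/79 = 0.00206529
V̂(ȳ_st) = 0.00469493
SE(ȳ_st) = √0.00469493 = 0.0685195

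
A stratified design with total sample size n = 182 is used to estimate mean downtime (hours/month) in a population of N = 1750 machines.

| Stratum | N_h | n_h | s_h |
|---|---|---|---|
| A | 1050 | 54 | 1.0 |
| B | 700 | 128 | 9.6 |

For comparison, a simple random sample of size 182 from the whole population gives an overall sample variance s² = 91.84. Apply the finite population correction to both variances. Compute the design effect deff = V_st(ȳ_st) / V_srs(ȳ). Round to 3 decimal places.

deff ≈ 0.222

V̂(ȳ_st) = Σ W_h² (1 − n_h/N_h) s_h²/n_h, with W_h = N_h/N and N = 1750:
  stratum A: (1050/1750)²·(1 − 54/1050)·1.0²/54 = 0.00632381
  stratum B: (700/1750)²·(1 − 128/700)·9.6²/128 = 0.0941349
V_st = 0.100459
V_srs = (1 − 182/1750)·91.84/182 = 0.452135
deff = V_st / V_srs = 0.100459/0.452135 = 0.2222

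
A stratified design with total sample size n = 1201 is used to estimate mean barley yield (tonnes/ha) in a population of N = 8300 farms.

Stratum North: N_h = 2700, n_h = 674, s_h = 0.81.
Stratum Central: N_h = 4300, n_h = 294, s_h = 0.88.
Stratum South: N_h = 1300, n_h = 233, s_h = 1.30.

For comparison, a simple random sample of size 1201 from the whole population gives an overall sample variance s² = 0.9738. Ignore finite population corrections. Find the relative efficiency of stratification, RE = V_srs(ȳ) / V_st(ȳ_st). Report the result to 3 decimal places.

RE ≈ 0.821

V̂(ȳ_st) = Σ W_h² s_h²/n_h, with W_h = N_h/N and N = 8300:
  stratum North: (2700/8300)²·0.81²/674 = 0.00010301
  stratum Central: (4300/8300)²·0.88²/294 = 0.000706966
  stratum South: (1300/8300)²·1.30²/233 = 0.000177935
V_st = 0.000987912
V_srs = s²/n = 0.9738/1201 = 0.000810824
Relative efficiency = V_srs / V_st = 0.000810824/0.000987912 = 0.8207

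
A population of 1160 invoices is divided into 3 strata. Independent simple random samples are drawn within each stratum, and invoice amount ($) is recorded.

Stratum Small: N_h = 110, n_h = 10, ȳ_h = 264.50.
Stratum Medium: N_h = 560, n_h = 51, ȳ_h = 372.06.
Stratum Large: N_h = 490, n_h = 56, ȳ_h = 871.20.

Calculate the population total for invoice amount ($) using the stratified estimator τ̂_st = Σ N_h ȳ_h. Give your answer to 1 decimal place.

τ̂_st = Σ N_h ȳ_h = 110·264.50 + 560·372.06 + 490·871.20 = 664336.6

τ̂_st ≈ 664336.6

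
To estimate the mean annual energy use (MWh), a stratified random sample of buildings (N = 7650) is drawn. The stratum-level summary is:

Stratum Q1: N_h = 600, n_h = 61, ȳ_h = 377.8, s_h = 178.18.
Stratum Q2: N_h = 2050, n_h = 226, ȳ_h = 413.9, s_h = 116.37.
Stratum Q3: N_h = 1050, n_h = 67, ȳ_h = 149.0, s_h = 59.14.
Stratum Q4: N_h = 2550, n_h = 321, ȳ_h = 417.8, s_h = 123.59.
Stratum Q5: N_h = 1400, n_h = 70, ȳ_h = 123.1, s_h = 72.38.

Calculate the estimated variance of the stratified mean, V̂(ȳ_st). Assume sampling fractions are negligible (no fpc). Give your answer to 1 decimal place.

V̂(ȳ_st) ≈ 16.3

V̂(ȳ_st) = Σ W_h² s_h²/n_h, with W_h = N_h/N and N = 7650:
  stratum Q1: (600/7650)²·178.18²/61 = 3.2016
  stratum Q2: (2050/7650)²·116.37²/226 = 4.30287
  stratum Q3: (1050/7650)²·59.14²/67 = 0.98343
  stratum Q4: (2550/7650)²·123.59²/321 = 5.28712
  stratum Q5: (1400/7650)²·72.38²/70 = 2.50653
V̂(ȳ_st) = 16.2816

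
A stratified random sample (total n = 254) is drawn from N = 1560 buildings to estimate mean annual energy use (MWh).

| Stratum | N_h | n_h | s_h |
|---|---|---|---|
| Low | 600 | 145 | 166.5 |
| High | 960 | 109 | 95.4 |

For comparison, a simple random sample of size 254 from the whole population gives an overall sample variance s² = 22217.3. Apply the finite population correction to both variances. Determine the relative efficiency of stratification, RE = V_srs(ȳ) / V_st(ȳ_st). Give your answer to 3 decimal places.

RE ≈ 1.480

V̂(ȳ_st) = Σ W_h² (1 − n_h/N_h) s_h²/n_h, with W_h = N_h/N and N = 1560:
  stratum Low: (600/1560)²·(1 − 145/600)·166.5²/145 = 21.4474
  stratum High: (960/1560)²·(1 − 109/960)·95.4²/109 = 28.0299
V_st = 49.4773
V_srs = (1 − 254/1560)·22217.3/254 = 73.2278
Relative efficiency = V_srs / V_st = 73.2278/49.4773 = 1.4800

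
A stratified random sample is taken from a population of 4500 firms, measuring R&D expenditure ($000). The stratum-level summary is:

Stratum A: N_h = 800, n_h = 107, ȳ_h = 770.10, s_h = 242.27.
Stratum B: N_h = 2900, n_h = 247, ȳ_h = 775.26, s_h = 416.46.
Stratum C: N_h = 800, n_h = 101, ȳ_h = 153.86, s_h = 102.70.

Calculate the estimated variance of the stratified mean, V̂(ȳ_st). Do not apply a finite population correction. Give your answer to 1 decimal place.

V̂(ȳ_st) = Σ W_h² s_h²/n_h, with W_h = N_h/N and N = 4500:
  stratum A: (800/4500)²·242.27²/107 = 17.3369
  stratum B: (2900/4500)²·416.46²/247 = 291.622
  stratum C: (800/4500)²·102.70²/101 = 3.30046
V̂(ȳ_st) = 312.26

V̂(ȳ_st) ≈ 312.3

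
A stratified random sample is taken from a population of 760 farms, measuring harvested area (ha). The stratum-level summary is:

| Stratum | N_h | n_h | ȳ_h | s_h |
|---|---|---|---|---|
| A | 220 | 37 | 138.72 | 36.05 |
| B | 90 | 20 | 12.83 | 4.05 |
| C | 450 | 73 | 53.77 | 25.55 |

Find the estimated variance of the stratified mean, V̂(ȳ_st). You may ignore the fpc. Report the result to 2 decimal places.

V̂(ȳ_st) = Σ W_h² s_h²/n_h, with W_h = N_h/N and N = 760:
  stratum A: (220/760)²·36.05²/37 = 2.94325
  stratum B: (90/760)²·4.05²/20 = 0.0115011
  stratum C: (450/760)²·25.55²/73 = 3.13514
V̂(ȳ_st) = 6.08989

V̂(ȳ_st) ≈ 6.09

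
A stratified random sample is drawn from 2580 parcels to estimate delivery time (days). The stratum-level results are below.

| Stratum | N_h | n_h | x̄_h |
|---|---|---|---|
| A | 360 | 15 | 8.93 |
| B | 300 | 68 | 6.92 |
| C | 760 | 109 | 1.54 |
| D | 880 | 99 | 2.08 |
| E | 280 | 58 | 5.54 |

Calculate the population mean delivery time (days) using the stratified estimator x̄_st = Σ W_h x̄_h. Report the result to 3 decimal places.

N = Σ N_h = 2580. Stratum weights W_h = N_h/N.
x̄_st = (360·8.93 + 300·6.92 + 760·1.54 + 880·2.08 + 280·5.54) / 2580 = 3.81504

x̄_st ≈ 3.815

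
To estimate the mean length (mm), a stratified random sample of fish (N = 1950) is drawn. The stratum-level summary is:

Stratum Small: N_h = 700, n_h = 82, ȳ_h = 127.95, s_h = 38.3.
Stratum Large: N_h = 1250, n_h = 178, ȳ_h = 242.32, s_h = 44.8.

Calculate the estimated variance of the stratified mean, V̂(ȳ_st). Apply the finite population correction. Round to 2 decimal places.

V̂(ȳ_st) = Σ W_h² (1 − n_h/N_h) s_h²/n_h, with W_h = N_h/N and N = 1950:
  stratum Small: (700/1950)²·(1 − 82/700)·38.3²/82 = 2.03517
  stratum Large: (1250/1950)²·(1 − 178/1250)·44.8²/178 = 3.97349
V̂(ȳ_st) = 6.00866

V̂(ȳ_st) ≈ 6.01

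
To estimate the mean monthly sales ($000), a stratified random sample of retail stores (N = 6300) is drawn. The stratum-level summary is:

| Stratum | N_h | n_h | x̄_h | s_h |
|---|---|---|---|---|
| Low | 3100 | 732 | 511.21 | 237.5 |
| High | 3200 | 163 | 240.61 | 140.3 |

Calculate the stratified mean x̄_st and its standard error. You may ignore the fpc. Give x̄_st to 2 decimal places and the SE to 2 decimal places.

x̄_st ≈ 373.76, SE ≈ 7.06

x̄_st = Σ W_h x̄_h = (3100·511.21 + 3200·240.61)/6300 = 373.76238
V̂(x̄_st) = Σ W_h² s_h²/n_h, with W_h = N_h/N and N = 6300:
  stratum Low: (3100/6300)²·237.5²/732 = 18.6577
  stratum High: (3200/6300)²·140.3²/163 = 31.1564
V̂(x̄_st) = 49.8141
SE(x̄_st) = √49.8141 = 7.05791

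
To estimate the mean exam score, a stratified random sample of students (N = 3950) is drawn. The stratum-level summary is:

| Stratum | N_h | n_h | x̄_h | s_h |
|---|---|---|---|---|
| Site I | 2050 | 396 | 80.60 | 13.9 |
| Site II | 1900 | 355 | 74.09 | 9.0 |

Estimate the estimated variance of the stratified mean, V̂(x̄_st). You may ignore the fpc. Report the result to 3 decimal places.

V̂(x̄_st) ≈ 0.184

V̂(x̄_st) = Σ W_h² s_h²/n_h, with W_h = N_h/N and N = 3950:
  stratum Site I: (2050/3950)²·13.9²/396 = 0.131416
  stratum Site II: (1900/3950)²·9.0²/355 = 0.0527922
V̂(x̄_st) = 0.184208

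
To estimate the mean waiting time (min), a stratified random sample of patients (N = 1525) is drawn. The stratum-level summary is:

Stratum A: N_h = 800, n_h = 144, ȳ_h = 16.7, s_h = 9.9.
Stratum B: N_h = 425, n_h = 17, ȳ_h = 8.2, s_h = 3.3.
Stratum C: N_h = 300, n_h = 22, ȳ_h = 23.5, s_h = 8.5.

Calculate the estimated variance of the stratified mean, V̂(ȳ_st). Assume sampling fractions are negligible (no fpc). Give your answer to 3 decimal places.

V̂(ȳ_st) ≈ 0.364

V̂(ȳ_st) = Σ W_h² s_h²/n_h, with W_h = N_h/N and N = 1525:
  stratum A: (800/1525)²·9.9²/144 = 0.187304
  stratum B: (425/1525)²·3.3²/17 = 0.0497528
  stratum C: (300/1525)²·8.5²/22 = 0.127092
V̂(ȳ_st) = 0.364149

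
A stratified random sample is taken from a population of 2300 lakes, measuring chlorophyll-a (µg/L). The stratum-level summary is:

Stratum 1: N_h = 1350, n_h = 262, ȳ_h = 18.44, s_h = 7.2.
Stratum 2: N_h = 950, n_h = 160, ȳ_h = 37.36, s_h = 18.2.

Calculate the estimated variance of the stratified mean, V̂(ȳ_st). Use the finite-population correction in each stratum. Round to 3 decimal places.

V̂(ȳ_st) = Σ W_h² (1 − n_h/N_h) s_h²/n_h, with W_h = N_h/N and N = 2300:
  stratum 1: (1350/2300)²·(1 − 262/1350)·7.2²/262 = 0.0549377
  stratum 2: (950/2300)²·(1 − 160/950)·18.2²/160 = 0.293709
V̂(ȳ_st) = 0.348647

V̂(ȳ_st) ≈ 0.349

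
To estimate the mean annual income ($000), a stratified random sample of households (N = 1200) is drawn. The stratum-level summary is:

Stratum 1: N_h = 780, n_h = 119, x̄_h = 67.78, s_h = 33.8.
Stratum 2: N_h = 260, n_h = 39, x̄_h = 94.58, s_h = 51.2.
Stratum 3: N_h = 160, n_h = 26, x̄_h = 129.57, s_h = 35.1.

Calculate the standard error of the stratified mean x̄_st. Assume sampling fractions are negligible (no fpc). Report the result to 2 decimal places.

V̂(x̄_st) = Σ W_h² s_h²/n_h, with W_h = N_h/N and N = 1200:
  stratum 1: (780/1200)²·33.8²/119 = 4.05614
  stratum 2: (260/1200)²·51.2²/39 = 3.15544
  stratum 3: (160/1200)²·35.1²/26 = 0.8424
V̂(x̄_st) = 8.05398
SE(x̄_st) = √8.05398 = 2.83795

SE(x̄_st) ≈ 2.84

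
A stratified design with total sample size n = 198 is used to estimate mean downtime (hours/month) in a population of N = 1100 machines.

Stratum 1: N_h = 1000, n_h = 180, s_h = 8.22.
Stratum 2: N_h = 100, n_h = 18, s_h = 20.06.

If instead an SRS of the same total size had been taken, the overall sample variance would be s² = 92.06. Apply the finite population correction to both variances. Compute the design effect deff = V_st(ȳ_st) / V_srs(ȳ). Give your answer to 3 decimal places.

deff ≈ 1.065

V̂(ȳ_st) = Σ W_h² (1 − n_h/N_h) s_h²/n_h, with W_h = N_h/N and N = 1100:
  stratum 1: (1000/1100)²·(1 − 180/1000)·8.22²/180 = 0.25439
  stratum 2: (100/1100)²·(1 − 18/100)·20.06²/18 = 0.151502
V_st = 0.405892
V_srs = (1 − 198/1100)·92.06/198 = 0.381259
deff = V_st / V_srs = 0.405892/0.381259 = 1.0646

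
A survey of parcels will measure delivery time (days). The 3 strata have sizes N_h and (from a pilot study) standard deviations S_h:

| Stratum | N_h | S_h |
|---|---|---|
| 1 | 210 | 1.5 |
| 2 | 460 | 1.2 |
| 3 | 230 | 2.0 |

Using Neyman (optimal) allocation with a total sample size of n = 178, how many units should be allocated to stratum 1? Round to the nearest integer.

42

Neyman allocation: n_h = n · N_h S_h / Σ N_i S_i, with n = 178.
  stratum 1: N_h·S_h = 210·1.5 = 315.00
  stratum 2: N_h·S_h = 460·1.2 = 552.00
  stratum 3: N_h·S_h = 230·2.0 = 460.00
Σ N_h S_h = 1327.00
n for stratum 1 = 178·315.00/1327.00 = 42.253 → 42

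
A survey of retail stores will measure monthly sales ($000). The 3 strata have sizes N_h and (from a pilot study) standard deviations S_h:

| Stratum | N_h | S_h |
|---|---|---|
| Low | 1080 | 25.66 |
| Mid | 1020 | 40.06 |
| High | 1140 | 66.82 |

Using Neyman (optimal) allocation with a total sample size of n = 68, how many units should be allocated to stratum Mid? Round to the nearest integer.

19

Neyman allocation: n_h = n · N_h S_h / Σ N_i S_i, with n = 68.
  stratum Low: N_h·S_h = 1080·25.66 = 27712.80
  stratum Mid: N_h·S_h = 1020·40.06 = 40861.20
  stratum High: N_h·S_h = 1140·66.82 = 76174.80
Σ N_h S_h = 144748.80
n for stratum Mid = 68·40861.20/144748.80 = 19.196 → 19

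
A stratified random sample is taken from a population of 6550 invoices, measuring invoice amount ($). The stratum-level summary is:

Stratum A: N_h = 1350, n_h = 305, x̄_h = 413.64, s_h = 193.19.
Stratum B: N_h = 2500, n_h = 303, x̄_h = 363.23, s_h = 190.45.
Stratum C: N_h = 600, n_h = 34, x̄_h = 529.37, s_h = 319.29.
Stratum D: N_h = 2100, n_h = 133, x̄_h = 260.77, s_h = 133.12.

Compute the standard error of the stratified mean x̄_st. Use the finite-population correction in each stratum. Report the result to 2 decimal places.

V̂(x̄_st) = Σ W_h² (1 − n_h/N_h) s_h²/n_h, with W_h = N_h/N and N = 6550:
  stratum A: (1350/6550)²·(1 − 305/1350)·193.19²/305 = 4.0238
  stratum B: (2500/6550)²·(1 − 303/2500)·190.45²/303 = 15.3252
  stratum C: (600/6550)²·(1 − 34/600)·319.29²/34 = 23.7343
  stratum D: (2100/6550)²·(1 − 133/2100)·133.12²/133 = 12.8285
V̂(x̄_st) = 55.9119
SE(x̄_st) = √55.9119 = 7.47742

SE(x̄_st) ≈ 7.48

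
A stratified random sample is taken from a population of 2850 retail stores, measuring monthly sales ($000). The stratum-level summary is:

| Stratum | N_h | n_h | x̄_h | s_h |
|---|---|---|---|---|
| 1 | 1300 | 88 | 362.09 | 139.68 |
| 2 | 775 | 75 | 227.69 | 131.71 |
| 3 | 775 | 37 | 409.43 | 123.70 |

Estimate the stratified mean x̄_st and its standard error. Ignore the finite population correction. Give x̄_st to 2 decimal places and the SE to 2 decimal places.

x̄_st = Σ W_h x̄_h = (1300·362.09 + 775·227.69 + 775·409.43)/2850 = 338.41579
V̂(x̄_st) = Σ W_h² s_h²/n_h, with W_h = N_h/N and N = 2850:
  stratum 1: (1300/2850)²·139.68²/88 = 46.1299
  stratum 2: (775/2850)²·131.71²/75 = 17.1037
  stratum 3: (775/2850)²·123.70²/37 = 30.581
V̂(x̄_st) = 93.8146
SE(x̄_st) = √93.8146 = 9.68579

x̄_st ≈ 338.42, SE ≈ 9.69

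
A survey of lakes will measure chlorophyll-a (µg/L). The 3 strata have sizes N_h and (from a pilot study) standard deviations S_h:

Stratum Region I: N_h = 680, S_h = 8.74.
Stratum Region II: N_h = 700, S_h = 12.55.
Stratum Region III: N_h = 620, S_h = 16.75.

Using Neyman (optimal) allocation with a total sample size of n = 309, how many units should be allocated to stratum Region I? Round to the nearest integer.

Neyman allocation: n_h = n · N_h S_h / Σ N_i S_i, with n = 309.
  stratum Region I: N_h·S_h = 680·8.74 = 5943.20
  stratum Region II: N_h·S_h = 700·12.55 = 8785.00
  stratum Region III: N_h·S_h = 620·16.75 = 10385.00
Σ N_h S_h = 25113.20
n for stratum Region I = 309·5943.20/25113.20 = 73.127 → 73

73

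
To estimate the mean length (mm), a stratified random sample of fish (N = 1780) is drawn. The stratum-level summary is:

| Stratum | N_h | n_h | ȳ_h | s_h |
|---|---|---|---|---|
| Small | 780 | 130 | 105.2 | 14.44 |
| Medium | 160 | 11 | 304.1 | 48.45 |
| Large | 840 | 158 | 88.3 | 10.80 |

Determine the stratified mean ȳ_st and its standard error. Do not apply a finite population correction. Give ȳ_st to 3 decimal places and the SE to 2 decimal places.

ȳ_st ≈ 115.103, SE ≈ 1.48

ȳ_st = Σ W_h ȳ_h = (780·105.2 + 160·304.1 + 840·88.3)/1780 = 115.10337
V̂(ȳ_st) = Σ W_h² s_h²/n_h, with W_h = N_h/N and N = 1780:
  stratum Small: (780/1780)²·14.44²/130 = 0.307993
  stratum Medium: (160/1780)²·48.45²/11 = 1.72423
  stratum Large: (840/1780)²·10.80²/158 = 0.164403
V̂(ȳ_st) = 2.19662
SE(ȳ_st) = √2.19662 = 1.4821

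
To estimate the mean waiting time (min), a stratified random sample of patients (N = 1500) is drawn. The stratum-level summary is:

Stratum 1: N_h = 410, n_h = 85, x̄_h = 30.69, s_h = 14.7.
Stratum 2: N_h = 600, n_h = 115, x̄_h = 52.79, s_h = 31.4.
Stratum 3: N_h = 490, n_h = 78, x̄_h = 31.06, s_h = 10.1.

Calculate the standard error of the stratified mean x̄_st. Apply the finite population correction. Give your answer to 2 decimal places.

SE(x̄_st) ≈ 1.17

V̂(x̄_st) = Σ W_h² (1 − n_h/N_h) s_h²/n_h, with W_h = N_h/N and N = 1500:
  stratum 1: (410/1500)²·(1 − 85/410)·14.7²/85 = 0.150557
  stratum 2: (600/1500)²·(1 − 115/600)·31.4²/115 = 1.10885
  stratum 3: (490/1500)²·(1 − 78/490)·10.1²/78 = 0.117343
V̂(x̄_st) = 1.37675
SE(x̄_st) = √1.37675 = 1.17335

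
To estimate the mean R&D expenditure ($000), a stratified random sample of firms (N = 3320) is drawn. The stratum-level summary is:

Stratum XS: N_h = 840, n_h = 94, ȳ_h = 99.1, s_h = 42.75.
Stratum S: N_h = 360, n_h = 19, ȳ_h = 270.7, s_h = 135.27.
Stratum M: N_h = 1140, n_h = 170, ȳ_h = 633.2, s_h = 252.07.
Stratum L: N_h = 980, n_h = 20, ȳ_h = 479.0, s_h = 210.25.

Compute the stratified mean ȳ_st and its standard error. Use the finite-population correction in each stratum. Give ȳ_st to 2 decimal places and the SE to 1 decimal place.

ȳ_st = Σ W_h ȳ_h = (840·99.1 + 360·270.7 + 1140·633.2 + 980·479.0)/3320 = 413.24217
V̂(ȳ_st) = Σ W_h² (1 − n_h/N_h) s_h²/n_h, with W_h = N_h/N and N = 3320:
  stratum XS: (840/3320)²·(1 − 94/840)·42.75²/94 = 1.10532
  stratum S: (360/3320)²·(1 − 19/360)·135.27²/19 = 10.7258
  stratum M: (1140/3320)²·(1 − 170/1140)·252.07²/170 = 37.4968
  stratum L: (980/3320)²·(1 − 20/980)·210.25²/20 = 188.653
V̂(ȳ_st) = 237.981
SE(ȳ_st) = √237.981 = 15.4266

ȳ_st ≈ 413.24, SE ≈ 15.4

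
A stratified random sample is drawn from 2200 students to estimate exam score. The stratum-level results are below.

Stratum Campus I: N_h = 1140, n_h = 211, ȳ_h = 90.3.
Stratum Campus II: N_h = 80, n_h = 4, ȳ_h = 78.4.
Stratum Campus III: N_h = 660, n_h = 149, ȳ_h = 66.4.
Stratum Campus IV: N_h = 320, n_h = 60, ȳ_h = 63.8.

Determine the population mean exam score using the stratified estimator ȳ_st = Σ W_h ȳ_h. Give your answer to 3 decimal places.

N = Σ N_h = 2200. Stratum weights W_h = N_h/N.
ȳ_st = (1140·90.3 + 80·78.4 + 660·66.4 + 320·63.8) / 2200 = 78.84273

ȳ_st ≈ 78.843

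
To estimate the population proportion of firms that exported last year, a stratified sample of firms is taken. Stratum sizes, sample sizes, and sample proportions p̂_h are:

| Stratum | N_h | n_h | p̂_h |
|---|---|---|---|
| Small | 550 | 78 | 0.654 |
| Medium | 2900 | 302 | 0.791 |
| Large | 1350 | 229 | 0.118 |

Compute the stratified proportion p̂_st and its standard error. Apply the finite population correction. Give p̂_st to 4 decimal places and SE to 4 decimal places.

p̂_st ≈ 0.5860, SE ≈ 0.0156

N = 4800; stratum weights W_h = N_h/N.
p̂_st = Σ W_h p̂_h = (550·0.654 + 2900·0.791 + 1350·0.118)/4800 = 0.58602
V̂(p̂_st) = Σ W_h² (1 − n_h/N_h) p̂_h(1−p̂_h)/(n_h−1):
  stratum Small: (550/4800)²·(1 − 78/550)·0.654·0.346/77 = 3.3112e-05
  stratum Medium: (2900/4800)²·(1 − 302/2900)·0.791·0.209/301 = 0.000179602
  stratum Large: (1350/4800)²·(1 − 229/1350)·0.118·0.882/228 = 2.99828e-05
V̂(p̂_st) = 0.000242697; SE = √V̂ = 0.0155787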